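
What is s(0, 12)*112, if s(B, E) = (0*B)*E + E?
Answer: 1344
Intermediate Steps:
s(B, E) = E (s(B, E) = 0*E + E = 0 + E = E)
s(0, 12)*112 = 12*112 = 1344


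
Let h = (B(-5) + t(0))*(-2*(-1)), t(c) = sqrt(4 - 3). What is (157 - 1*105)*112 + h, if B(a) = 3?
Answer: 5832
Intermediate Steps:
t(c) = 1 (t(c) = sqrt(1) = 1)
h = 8 (h = (3 + 1)*(-2*(-1)) = 4*2 = 8)
(157 - 1*105)*112 + h = (157 - 1*105)*112 + 8 = (157 - 105)*112 + 8 = 52*112 + 8 = 5824 + 8 = 5832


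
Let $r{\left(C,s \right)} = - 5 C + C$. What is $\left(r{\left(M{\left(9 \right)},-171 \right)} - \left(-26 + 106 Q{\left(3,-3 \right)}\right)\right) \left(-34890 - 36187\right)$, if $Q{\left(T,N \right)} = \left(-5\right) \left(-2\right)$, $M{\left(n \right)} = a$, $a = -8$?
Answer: $71219154$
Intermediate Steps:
$M{\left(n \right)} = -8$
$r{\left(C,s \right)} = - 4 C$
$Q{\left(T,N \right)} = 10$
$\left(r{\left(M{\left(9 \right)},-171 \right)} - \left(-26 + 106 Q{\left(3,-3 \right)}\right)\right) \left(-34890 - 36187\right) = \left(\left(-4\right) \left(-8\right) + \left(\left(-106\right) 10 + 26\right)\right) \left(-34890 - 36187\right) = \left(32 + \left(-1060 + 26\right)\right) \left(-71077\right) = \left(32 - 1034\right) \left(-71077\right) = \left(-1002\right) \left(-71077\right) = 71219154$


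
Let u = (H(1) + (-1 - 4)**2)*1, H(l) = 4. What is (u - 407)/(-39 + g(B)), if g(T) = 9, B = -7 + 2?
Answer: 63/5 ≈ 12.600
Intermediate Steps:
B = -5
u = 29 (u = (4 + (-1 - 4)**2)*1 = (4 + (-5)**2)*1 = (4 + 25)*1 = 29*1 = 29)
(u - 407)/(-39 + g(B)) = (29 - 407)/(-39 + 9) = -378/(-30) = -378*(-1/30) = 63/5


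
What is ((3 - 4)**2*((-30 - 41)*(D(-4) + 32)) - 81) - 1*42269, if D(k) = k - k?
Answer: -44622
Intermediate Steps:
D(k) = 0
((3 - 4)**2*((-30 - 41)*(D(-4) + 32)) - 81) - 1*42269 = ((3 - 4)**2*((-30 - 41)*(0 + 32)) - 81) - 1*42269 = ((-1)**2*(-71*32) - 81) - 42269 = (1*(-2272) - 81) - 42269 = (-2272 - 81) - 42269 = -2353 - 42269 = -44622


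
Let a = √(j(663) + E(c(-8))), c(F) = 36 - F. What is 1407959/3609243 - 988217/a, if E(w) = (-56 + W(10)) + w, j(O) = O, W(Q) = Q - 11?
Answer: 1407959/3609243 - 988217*√26/130 ≈ -38761.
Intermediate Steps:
W(Q) = -11 + Q
E(w) = -57 + w (E(w) = (-56 + (-11 + 10)) + w = (-56 - 1) + w = -57 + w)
a = 5*√26 (a = √(663 + (-57 + (36 - 1*(-8)))) = √(663 + (-57 + (36 + 8))) = √(663 + (-57 + 44)) = √(663 - 13) = √650 = 5*√26 ≈ 25.495)
1407959/3609243 - 988217/a = 1407959/3609243 - 988217*√26/130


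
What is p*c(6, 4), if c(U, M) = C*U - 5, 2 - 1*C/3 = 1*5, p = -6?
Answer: 354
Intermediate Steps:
C = -9 (C = 6 - 3*5 = 6 - 15 = -9)
c(U, M) = -5 - 9*U (c(U, M) = -9*U - 5 = -5 - 9*U)
p*c(6, 4) = -6*(-5 - 9*6) = -6*(-5 - 54) = -6*(-59) = 354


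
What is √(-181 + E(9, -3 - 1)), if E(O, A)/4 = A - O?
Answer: I*√233 ≈ 15.264*I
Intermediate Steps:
E(O, A) = -4*O + 4*A (E(O, A) = 4*(A - O) = -4*O + 4*A)
√(-181 + E(9, -3 - 1)) = √(-181 + (-4*9 + 4*(-3 - 1))) = √(-181 + (-36 + 4*(-4))) = √(-181 + (-36 - 16)) = √(-181 - 52) = √(-233) = I*√233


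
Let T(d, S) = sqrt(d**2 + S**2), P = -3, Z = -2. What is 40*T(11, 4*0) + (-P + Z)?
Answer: 441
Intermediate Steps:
T(d, S) = sqrt(S**2 + d**2)
40*T(11, 4*0) + (-P + Z) = 40*sqrt((4*0)**2 + 11**2) + (-1*(-3) - 2) = 40*sqrt(0**2 + 121) + (3 - 2) = 40*sqrt(0 + 121) + 1 = 40*sqrt(121) + 1 = 40*11 + 1 = 440 + 1 = 441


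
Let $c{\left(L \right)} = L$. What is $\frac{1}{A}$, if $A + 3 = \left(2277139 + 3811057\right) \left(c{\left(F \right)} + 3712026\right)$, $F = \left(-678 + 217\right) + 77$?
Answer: $\frac{1}{22597203977829} \approx 4.4253 \cdot 10^{-14}$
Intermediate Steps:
$F = -384$ ($F = -461 + 77 = -384$)
$A = 22597203977829$ ($A = -3 + \left(2277139 + 3811057\right) \left(-384 + 3712026\right) = -3 + 6088196 \cdot 3711642 = -3 + 22597203977832 = 22597203977829$)
$\frac{1}{A} = \frac{1}{22597203977829}$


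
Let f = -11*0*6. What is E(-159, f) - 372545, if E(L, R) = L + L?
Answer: -372863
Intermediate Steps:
f = 0 (f = 0*6 = 0)
E(L, R) = 2*L
E(-159, f) - 372545 = 2*(-159) - 372545 = -318 - 372545 = -372863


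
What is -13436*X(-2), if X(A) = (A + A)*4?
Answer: 214976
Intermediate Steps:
X(A) = 8*A (X(A) = (2*A)*4 = 8*A)
-13436*X(-2) = -107488*(-2) = -13436*(-16) = 214976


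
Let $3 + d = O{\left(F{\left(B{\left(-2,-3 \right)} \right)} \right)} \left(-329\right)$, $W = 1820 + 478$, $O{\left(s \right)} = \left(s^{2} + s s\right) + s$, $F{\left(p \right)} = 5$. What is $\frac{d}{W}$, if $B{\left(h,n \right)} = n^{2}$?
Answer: $- \frac{9049}{1149} \approx -7.8755$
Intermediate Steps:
$O{\left(s \right)} = s + 2 s^{2}$ ($O{\left(s \right)} = \left(s^{2} + s^{2}\right) + s = 2 s^{2} + s = s + 2 s^{2}$)
$W = 2298$
$d = -18098$ ($d = -3 + 5 \left(1 + 2 \cdot 5\right) \left(-329\right) = -3 + 5 \left(1 + 10\right) \left(-329\right) = -3 + 5 \cdot 11 \left(-329\right) = -3 + 55 \left(-329\right) = -3 - 18095 = -18098$)
$\frac{d}{W} = - \frac{18098}{2298} = \left(-18098\right) \frac{1}{2298} = - \frac{9049}{1149}$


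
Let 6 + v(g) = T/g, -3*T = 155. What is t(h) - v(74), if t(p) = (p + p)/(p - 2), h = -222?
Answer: 53957/6216 ≈ 8.6803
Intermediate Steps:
T = -155/3 (T = -⅓*155 = -155/3 ≈ -51.667)
t(p) = 2*p/(-2 + p) (t(p) = (2*p)/(-2 + p) = 2*p/(-2 + p))
v(g) = -6 - 155/(3*g)
t(h) - v(74) = 2*(-222)/(-2 - 222) - (-6 - 155/3/74) = 2*(-222)/(-224) - (-6 - 155/3*1/74) = 2*(-222)*(-1/224) - (-6 - 155/222) = 111/56 - 1*(-1487/222) = 111/56 + 1487/222 = 53957/6216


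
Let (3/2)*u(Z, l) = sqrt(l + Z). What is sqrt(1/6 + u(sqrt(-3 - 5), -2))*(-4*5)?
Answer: -10*sqrt(6 + 24*sqrt(2)*sqrt(-1 + I*sqrt(2)))/3 ≈ -20.311 - 10.85*I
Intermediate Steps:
u(Z, l) = 2*sqrt(Z + l)/3 (u(Z, l) = 2*sqrt(l + Z)/3 = 2*sqrt(Z + l)/3)
sqrt(1/6 + u(sqrt(-3 - 5), -2))*(-4*5) = sqrt(1/6 + 2*sqrt(sqrt(-3 - 5) - 2)/3)*(-4*5) = sqrt(1/6 + 2*sqrt(sqrt(-8) - 2)/3)*(-20) = sqrt(1/6 + 2*sqrt(2*I*sqrt(2) - 2)/3)*(-20) = sqrt(1/6 + 2*sqrt(-2 + 2*I*sqrt(2))/3)*(-20) = -20*sqrt(1/6 + 2*sqrt(-2 + 2*I*sqrt(2))/3)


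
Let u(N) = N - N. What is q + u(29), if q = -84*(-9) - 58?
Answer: 698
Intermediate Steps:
u(N) = 0
q = 698 (q = 756 - 58 = 698)
q + u(29) = 698 + 0 = 698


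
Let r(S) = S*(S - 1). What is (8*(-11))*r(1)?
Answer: 0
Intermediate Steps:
r(S) = S*(-1 + S)
(8*(-11))*r(1) = (8*(-11))*(1*(-1 + 1)) = -88*0 = 0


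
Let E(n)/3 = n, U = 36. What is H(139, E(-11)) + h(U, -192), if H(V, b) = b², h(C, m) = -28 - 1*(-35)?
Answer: 1096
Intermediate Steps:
E(n) = 3*n
h(C, m) = 7 (h(C, m) = -28 + 35 = 7)
H(139, E(-11)) + h(U, -192) = (3*(-11))² + 7 = (-33)² + 7 = 1089 + 7 = 1096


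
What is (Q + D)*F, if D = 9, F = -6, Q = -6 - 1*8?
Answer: 30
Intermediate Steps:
Q = -14 (Q = -6 - 8 = -14)
(Q + D)*F = (-14 + 9)*(-6) = -5*(-6) = 30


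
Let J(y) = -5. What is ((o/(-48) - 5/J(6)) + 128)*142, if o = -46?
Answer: 221449/12 ≈ 18454.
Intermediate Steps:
((o/(-48) - 5/J(6)) + 128)*142 = ((-46/(-48) - 5/(-5)) + 128)*142 = ((-46*(-1/48) - 5*(-⅕)) + 128)*142 = ((23/24 + 1) + 128)*142 = (47/24 + 128)*142 = (3119/24)*142 = 221449/12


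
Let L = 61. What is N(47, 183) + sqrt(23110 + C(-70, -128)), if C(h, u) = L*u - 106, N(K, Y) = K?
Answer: 47 + 2*sqrt(3799) ≈ 170.27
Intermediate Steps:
C(h, u) = -106 + 61*u (C(h, u) = 61*u - 106 = -106 + 61*u)
N(47, 183) + sqrt(23110 + C(-70, -128)) = 47 + sqrt(23110 + (-106 + 61*(-128))) = 47 + sqrt(23110 + (-106 - 7808)) = 47 + sqrt(23110 - 7914) = 47 + sqrt(15196) = 47 + 2*sqrt(3799)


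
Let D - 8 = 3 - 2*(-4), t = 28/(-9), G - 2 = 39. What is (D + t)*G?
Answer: 5863/9 ≈ 651.44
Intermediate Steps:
G = 41 (G = 2 + 39 = 41)
t = -28/9 (t = 28*(-⅑) = -28/9 ≈ -3.1111)
D = 19 (D = 8 + (3 - 2*(-4)) = 8 + (3 + 8) = 8 + 11 = 19)
(D + t)*G = (19 - 28/9)*41 = (143/9)*41 = 5863/9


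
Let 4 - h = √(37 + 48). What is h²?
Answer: (4 - √85)² ≈ 27.244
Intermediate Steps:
h = 4 - √85 (h = 4 - √(37 + 48) = 4 - √85 ≈ -5.2195)
h² = (4 - √85)²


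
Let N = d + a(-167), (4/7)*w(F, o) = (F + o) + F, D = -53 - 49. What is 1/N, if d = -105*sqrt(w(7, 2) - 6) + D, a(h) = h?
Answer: 269/170189 - 105*sqrt(22)/170189 ≈ -0.0013132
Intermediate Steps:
D = -102
w(F, o) = 7*F/2 + 7*o/4 (w(F, o) = 7*((F + o) + F)/4 = 7*(o + 2*F)/4 = 7*F/2 + 7*o/4)
d = -102 - 105*sqrt(22) (d = -105*sqrt(((7/2)*7 + (7/4)*2) - 6) - 102 = -105*sqrt((49/2 + 7/2) - 6) - 102 = -105*sqrt(28 - 6) - 102 = -105*sqrt(22) - 102 = -102 - 105*sqrt(22) ≈ -594.49)
N = -269 - 105*sqrt(22) (N = (-102 - 105*sqrt(22)) - 167 = -269 - 105*sqrt(22) ≈ -761.49)
1/N = 1/(-269 - 105*sqrt(22))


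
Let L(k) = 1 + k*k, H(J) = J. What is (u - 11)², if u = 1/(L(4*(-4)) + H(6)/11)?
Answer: 970447104/8025889 ≈ 120.91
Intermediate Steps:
L(k) = 1 + k²
u = 11/2833 (u = 1/((1 + (4*(-4))²) + 6/11) = 1/((1 + (-16)²) + 6*(1/11)) = 1/((1 + 256) + 6/11) = 1/(257 + 6/11) = 1/(2833/11) = 11/2833 ≈ 0.0038828)
(u - 11)² = (11/2833 - 11)² = (-31152/2833)² = 970447104/8025889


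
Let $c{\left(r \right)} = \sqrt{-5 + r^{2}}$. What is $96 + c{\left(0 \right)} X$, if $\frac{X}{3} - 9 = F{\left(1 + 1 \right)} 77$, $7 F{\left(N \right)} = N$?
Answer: $96 + 93 i \sqrt{5} \approx 96.0 + 207.95 i$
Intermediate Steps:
$F{\left(N \right)} = \frac{N}{7}$
$X = 93$ ($X = 27 + 3 \frac{1 + 1}{7} \cdot 77 = 27 + 3 \cdot \frac{1}{7} \cdot 2 \cdot 77 = 27 + 3 \cdot \frac{2}{7} \cdot 77 = 27 + 3 \cdot 22 = 27 + 66 = 93$)
$96 + c{\left(0 \right)} X = 96 + \sqrt{-5 + 0^{2}} \cdot 93 = 96 + \sqrt{-5 + 0} \cdot 93 = 96 + \sqrt{-5} \cdot 93 = 96 + i \sqrt{5} \cdot 93 = 96 + 93 i \sqrt{5}$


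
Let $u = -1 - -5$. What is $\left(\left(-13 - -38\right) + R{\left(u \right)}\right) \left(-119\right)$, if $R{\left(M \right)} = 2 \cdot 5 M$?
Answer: $-7735$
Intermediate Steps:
$u = 4$ ($u = -1 + 5 = 4$)
$R{\left(M \right)} = 10 M$
$\left(\left(-13 - -38\right) + R{\left(u \right)}\right) \left(-119\right) = \left(\left(-13 - -38\right) + 10 \cdot 4\right) \left(-119\right) = \left(\left(-13 + 38\right) + 40\right) \left(-119\right) = \left(25 + 40\right) \left(-119\right) = 65 \left(-119\right) = -7735$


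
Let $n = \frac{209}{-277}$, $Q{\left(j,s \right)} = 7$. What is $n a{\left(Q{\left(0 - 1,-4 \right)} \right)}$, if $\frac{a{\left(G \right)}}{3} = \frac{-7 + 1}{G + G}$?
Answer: $\frac{1881}{1939} \approx 0.97009$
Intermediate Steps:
$n = - \frac{209}{277}$ ($n = 209 \left(- \frac{1}{277}\right) = - \frac{209}{277} \approx -0.75451$)
$a{\left(G \right)} = - \frac{9}{G}$ ($a{\left(G \right)} = 3 \frac{-7 + 1}{G + G} = 3 \left(- \frac{6}{2 G}\right) = 3 \left(- 6 \frac{1}{2 G}\right) = 3 \left(- \frac{3}{G}\right) = - \frac{9}{G}$)
$n a{\left(Q{\left(0 - 1,-4 \right)} \right)} = - \frac{209 \left(- \frac{9}{7}\right)}{277} = - \frac{209 \left(\left(-9\right) \frac{1}{7}\right)}{277} = \left(- \frac{209}{277}\right) \left(- \frac{9}{7}\right) = \frac{1881}{1939}$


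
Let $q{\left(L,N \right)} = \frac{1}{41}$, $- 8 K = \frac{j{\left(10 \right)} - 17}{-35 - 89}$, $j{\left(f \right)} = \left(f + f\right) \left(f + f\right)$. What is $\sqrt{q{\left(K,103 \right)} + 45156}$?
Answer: $\frac{\sqrt{75907277}}{41} \approx 212.5$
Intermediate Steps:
$j{\left(f \right)} = 4 f^{2}$ ($j{\left(f \right)} = 2 f 2 f = 4 f^{2}$)
$K = \frac{383}{992}$ ($K = - \frac{\left(4 \cdot 10^{2} - 17\right) \frac{1}{-35 - 89}}{8} = - \frac{\left(4 \cdot 100 - 17\right) \frac{1}{-124}}{8} = - \frac{\left(400 - 17\right) \left(- \frac{1}{124}\right)}{8} = - \frac{383 \left(- \frac{1}{124}\right)}{8} = \left(- \frac{1}{8}\right) \left(- \frac{383}{124}\right) = \frac{383}{992} \approx 0.38609$)
$q{\left(L,N \right)} = \frac{1}{41}$
$\sqrt{q{\left(K,103 \right)} + 45156} = \sqrt{\frac{1}{41} + 45156} = \sqrt{\frac{1851397}{41}} = \frac{\sqrt{75907277}}{41}$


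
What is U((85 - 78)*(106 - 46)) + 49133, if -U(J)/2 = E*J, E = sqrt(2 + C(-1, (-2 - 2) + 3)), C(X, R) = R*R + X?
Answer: 49133 - 840*sqrt(2) ≈ 47945.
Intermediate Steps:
C(X, R) = X + R**2 (C(X, R) = R**2 + X = X + R**2)
E = sqrt(2) (E = sqrt(2 + (-1 + ((-2 - 2) + 3)**2)) = sqrt(2 + (-1 + (-4 + 3)**2)) = sqrt(2 + (-1 + (-1)**2)) = sqrt(2 + (-1 + 1)) = sqrt(2 + 0) = sqrt(2) ≈ 1.4142)
U(J) = -2*J*sqrt(2) (U(J) = -2*sqrt(2)*J = -2*J*sqrt(2))
U((85 - 78)*(106 - 46)) + 49133 = -2*(85 - 78)*(106 - 46)*sqrt(2) + 49133 = -2*7*60*sqrt(2) + 49133 = -2*420*sqrt(2) + 49133 = -840*sqrt(2) + 49133 = 49133 - 840*sqrt(2)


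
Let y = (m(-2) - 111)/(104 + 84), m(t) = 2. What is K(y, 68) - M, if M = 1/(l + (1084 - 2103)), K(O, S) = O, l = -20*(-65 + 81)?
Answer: -145763/251732 ≈ -0.57904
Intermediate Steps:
l = -320 (l = -20*16 = -320)
y = -109/188 (y = (2 - 111)/(104 + 84) = -109/188 ≈ -0.57979)
M = -1/1339 (M = 1/(-320 + (1084 - 2103)) = 1/(-320 - 1019) = 1/(-1339) = -1/1339 ≈ -0.00074683)
K(y, 68) - M = -109/188 - 1*(-1/1339) = -109/188 + 1/1339 = -145763/251732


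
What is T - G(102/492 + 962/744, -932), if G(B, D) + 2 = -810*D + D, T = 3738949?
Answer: 2984963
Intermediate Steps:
G(B, D) = -2 - 809*D (G(B, D) = -2 + (-810*D + D) = -2 - 809*D)
T - G(102/492 + 962/744, -932) = 3738949 - (-2 - 809*(-932)) = 3738949 - (-2 + 753988) = 3738949 - 1*753986 = 3738949 - 753986 = 2984963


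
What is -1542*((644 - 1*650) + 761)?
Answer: -1164210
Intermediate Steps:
-1542*((644 - 1*650) + 761) = -1542*((644 - 650) + 761) = -1542*(-6 + 761) = -1542*755 = -1164210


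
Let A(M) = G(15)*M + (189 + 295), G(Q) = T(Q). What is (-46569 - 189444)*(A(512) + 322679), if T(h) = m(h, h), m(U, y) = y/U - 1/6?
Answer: -76371367999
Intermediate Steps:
m(U, y) = -⅙ + y/U (m(U, y) = y/U - 1*⅙ = y/U - ⅙ = -⅙ + y/U)
T(h) = ⅚ (T(h) = (h - h/6)/h = (5*h/6)/h = ⅚)
G(Q) = ⅚
A(M) = 484 + 5*M/6 (A(M) = 5*M/6 + (189 + 295) = 5*M/6 + 484 = 484 + 5*M/6)
(-46569 - 189444)*(A(512) + 322679) = (-46569 - 189444)*((484 + (⅚)*512) + 322679) = -236013*((484 + 1280/3) + 322679) = -236013*(2732/3 + 322679) = -236013*970769/3 = -76371367999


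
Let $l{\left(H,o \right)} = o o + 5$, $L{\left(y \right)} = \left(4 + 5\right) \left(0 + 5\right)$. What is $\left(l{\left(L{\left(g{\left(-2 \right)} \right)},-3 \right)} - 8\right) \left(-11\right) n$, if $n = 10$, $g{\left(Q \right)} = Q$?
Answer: $-660$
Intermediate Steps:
$L{\left(y \right)} = 45$ ($L{\left(y \right)} = 9 \cdot 5 = 45$)
$l{\left(H,o \right)} = 5 + o^{2}$ ($l{\left(H,o \right)} = o^{2} + 5 = 5 + o^{2}$)
$\left(l{\left(L{\left(g{\left(-2 \right)} \right)},-3 \right)} - 8\right) \left(-11\right) n = \left(\left(5 + \left(-3\right)^{2}\right) - 8\right) \left(-11\right) 10 = \left(\left(5 + 9\right) - 8\right) \left(-11\right) 10 = \left(14 - 8\right) \left(-11\right) 10 = 6 \left(-11\right) 10 = \left(-66\right) 10 = -660$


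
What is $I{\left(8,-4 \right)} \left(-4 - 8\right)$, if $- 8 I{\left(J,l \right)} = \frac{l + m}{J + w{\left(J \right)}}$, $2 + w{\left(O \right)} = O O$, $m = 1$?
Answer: $- \frac{9}{140} \approx -0.064286$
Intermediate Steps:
$w{\left(O \right)} = -2 + O^{2}$ ($w{\left(O \right)} = -2 + O O = -2 + O^{2}$)
$I{\left(J,l \right)} = - \frac{1 + l}{8 \left(-2 + J + J^{2}\right)}$ ($I{\left(J,l \right)} = - \frac{\left(l + 1\right) \frac{1}{J + \left(-2 + J^{2}\right)}}{8} = - \frac{\left(1 + l\right) \frac{1}{-2 + J + J^{2}}}{8} = - \frac{\frac{1}{-2 + J + J^{2}} \left(1 + l\right)}{8} = - \frac{1 + l}{8 \left(-2 + J + J^{2}\right)}$)
$I{\left(8,-4 \right)} \left(-4 - 8\right) = \frac{-1 - -4}{8 \left(-2 + 8 + 8^{2}\right)} \left(-4 - 8\right) = \frac{-1 + 4}{8 \left(-2 + 8 + 64\right)} \left(-4 - 8\right) = \frac{1}{8} \cdot \frac{1}{70} \cdot 3 \left(-12\right) = \frac{3}{560} \left(-12\right) = - \frac{9}{140}$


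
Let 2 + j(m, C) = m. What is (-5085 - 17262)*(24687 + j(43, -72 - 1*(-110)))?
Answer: -552596616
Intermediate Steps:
j(m, C) = -2 + m
(-5085 - 17262)*(24687 + j(43, -72 - 1*(-110))) = (-5085 - 17262)*(24687 + (-2 + 43)) = -22347*(24687 + 41) = -22347*24728 = -552596616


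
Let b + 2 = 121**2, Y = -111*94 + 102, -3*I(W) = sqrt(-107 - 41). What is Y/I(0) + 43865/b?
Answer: 43865/14639 - 15498*I*sqrt(37)/37 ≈ 2.9964 - 2547.9*I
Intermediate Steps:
I(W) = -2*I*sqrt(37)/3 (I(W) = -sqrt(-107 - 41)/3 = -2*I*sqrt(37)/3)
Y = -10332 (Y = -10434 + 102 = -10332)
b = 14639 (b = -2 + 121**2 = -2 + 14641 = 14639)
Y/I(0) + 43865/b = -10332*3*I*sqrt(37)/74 + 43865/14639 = -15498*I*sqrt(37)/37 + 43865*(1/14639) = -15498*I*sqrt(37)/37 + 43865/14639 = 43865/14639 - 15498*I*sqrt(37)/37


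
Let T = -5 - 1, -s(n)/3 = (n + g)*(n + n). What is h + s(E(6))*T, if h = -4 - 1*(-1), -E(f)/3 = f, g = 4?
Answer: 9069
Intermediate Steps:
E(f) = -3*f
h = -3 (h = -4 + 1 = -3)
s(n) = -6*n*(4 + n) (s(n) = -3*(n + 4)*(n + n) = -3*(4 + n)*2*n = -6*n*(4 + n))
T = -6
h + s(E(6))*T = -3 - 6*(-3*6)*(4 - 3*6)*(-6) = -3 - 6*(-18)*(4 - 18)*(-6) = -3 - 6*(-18)*(-14)*(-6) = -3 - 1512*(-6) = -3 + 9072 = 9069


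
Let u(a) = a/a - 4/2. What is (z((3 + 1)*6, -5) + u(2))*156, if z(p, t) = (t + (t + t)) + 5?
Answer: -1716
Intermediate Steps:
u(a) = -1 (u(a) = 1 - 4*½ = 1 - 2 = -1)
z(p, t) = 5 + 3*t (z(p, t) = (t + 2*t) + 5 = 3*t + 5 = 5 + 3*t)
(z((3 + 1)*6, -5) + u(2))*156 = ((5 + 3*(-5)) - 1)*156 = ((5 - 15) - 1)*156 = (-10 - 1)*156 = -11*156 = -1716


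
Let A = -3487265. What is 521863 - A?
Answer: 4009128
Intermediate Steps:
521863 - A = 521863 - 1*(-3487265) = 521863 + 3487265 = 4009128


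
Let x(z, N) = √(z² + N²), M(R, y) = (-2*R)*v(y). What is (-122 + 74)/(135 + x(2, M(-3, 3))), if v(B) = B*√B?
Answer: -6480/17249 + 192*√61/17249 ≈ -0.28874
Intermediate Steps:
v(B) = B^(3/2)
M(R, y) = -2*R*y^(3/2) (M(R, y) = (-2*R)*y^(3/2) = -2*R*y^(3/2))
x(z, N) = √(N² + z²)
(-122 + 74)/(135 + x(2, M(-3, 3))) = (-122 + 74)/(135 + √((-2*(-3)*3^(3/2))² + 2²)) = -48/(135 + √((-2*(-3)*3*√3)² + 4)) = -48/(135 + √((18*√3)² + 4)) = -48/(135 + √(972 + 4)) = -48/(135 + √976) = -48/(135 + 4*√61)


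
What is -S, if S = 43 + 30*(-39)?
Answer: 1127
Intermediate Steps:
S = -1127 (S = 43 - 1170 = -1127)
-S = -1*(-1127) = 1127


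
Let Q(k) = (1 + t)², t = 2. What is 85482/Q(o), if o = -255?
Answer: 9498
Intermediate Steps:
Q(k) = 9 (Q(k) = (1 + 2)² = 3² = 9)
85482/Q(o) = 85482/9 = 85482*(⅑) = 9498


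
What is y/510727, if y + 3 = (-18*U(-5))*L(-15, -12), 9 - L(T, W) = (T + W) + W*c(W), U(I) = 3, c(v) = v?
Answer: 5829/510727 ≈ 0.011413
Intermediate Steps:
L(T, W) = 9 - T - W - W**2 (L(T, W) = 9 - ((T + W) + W*W) = 9 - ((T + W) + W**2) = 9 - (T + W + W**2) = 9 + (-T - W - W**2) = 9 - T - W - W**2)
y = 5829 (y = -3 + (-18*3)*(9 - 1*(-15) - 1*(-12) - 1*(-12)**2) = -3 - 54*(9 + 15 + 12 - 1*144) = -3 - 54*(9 + 15 + 12 - 144) = -3 - 54*(-108) = -3 + 5832 = 5829)
y/510727 = 5829/510727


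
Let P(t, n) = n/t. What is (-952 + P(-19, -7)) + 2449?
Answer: 28450/19 ≈ 1497.4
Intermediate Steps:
(-952 + P(-19, -7)) + 2449 = (-952 - 7/(-19)) + 2449 = (-952 - 7*(-1/19)) + 2449 = (-952 + 7/19) + 2449 = -18081/19 + 2449 = 28450/19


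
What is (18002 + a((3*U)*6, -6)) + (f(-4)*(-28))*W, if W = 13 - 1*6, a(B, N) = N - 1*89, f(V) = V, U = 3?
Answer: 18691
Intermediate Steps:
a(B, N) = -89 + N (a(B, N) = N - 89 = -89 + N)
W = 7 (W = 13 - 6 = 7)
(18002 + a((3*U)*6, -6)) + (f(-4)*(-28))*W = (18002 + (-89 - 6)) - 4*(-28)*7 = (18002 - 95) + 112*7 = 17907 + 784 = 18691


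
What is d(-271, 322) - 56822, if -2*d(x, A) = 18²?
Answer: -56984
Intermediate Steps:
d(x, A) = -162 (d(x, A) = -½*18² = -½*324 = -162)
d(-271, 322) - 56822 = -162 - 56822 = -56984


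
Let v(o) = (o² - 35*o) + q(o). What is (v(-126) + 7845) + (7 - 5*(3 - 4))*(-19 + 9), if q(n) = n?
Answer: 27885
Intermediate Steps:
v(o) = o² - 34*o (v(o) = (o² - 35*o) + o = o² - 34*o)
(v(-126) + 7845) + (7 - 5*(3 - 4))*(-19 + 9) = (-126*(-34 - 126) + 7845) + (7 - 5*(3 - 4))*(-19 + 9) = (-126*(-160) + 7845) + (7 - 5*(-1))*(-10) = (20160 + 7845) + (7 + 5)*(-10) = 28005 + 12*(-10) = 28005 - 120 = 27885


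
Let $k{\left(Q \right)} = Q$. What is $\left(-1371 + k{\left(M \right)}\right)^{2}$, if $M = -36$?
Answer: $1979649$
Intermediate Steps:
$\left(-1371 + k{\left(M \right)}\right)^{2} = \left(-1371 - 36\right)^{2} = \left(-1407\right)^{2} = 1979649$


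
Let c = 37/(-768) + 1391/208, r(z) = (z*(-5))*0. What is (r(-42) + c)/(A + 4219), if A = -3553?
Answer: 5099/511488 ≈ 0.0099690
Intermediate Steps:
r(z) = 0 (r(z) = -5*z*0 = 0)
c = 5099/768 (c = 37*(-1/768) + 1391*(1/208) = -37/768 + 107/16 = 5099/768 ≈ 6.6393)
(r(-42) + c)/(A + 4219) = (0 + 5099/768)/(-3553 + 4219) = (5099/768)/666 = (5099/768)*(1/666) = 5099/511488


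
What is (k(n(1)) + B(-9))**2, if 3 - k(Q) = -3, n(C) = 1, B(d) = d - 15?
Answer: 324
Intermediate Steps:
B(d) = -15 + d
k(Q) = 6 (k(Q) = 3 - 1*(-3) = 3 + 3 = 6)
(k(n(1)) + B(-9))**2 = (6 + (-15 - 9))**2 = (6 - 24)**2 = (-18)**2 = 324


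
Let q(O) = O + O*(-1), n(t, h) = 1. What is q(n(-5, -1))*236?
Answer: 0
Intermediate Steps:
q(O) = 0 (q(O) = O - O = 0)
q(n(-5, -1))*236 = 0*236 = 0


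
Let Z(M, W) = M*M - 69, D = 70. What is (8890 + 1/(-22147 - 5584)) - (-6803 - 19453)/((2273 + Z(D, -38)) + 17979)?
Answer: 2061468234341/231858891 ≈ 8891.0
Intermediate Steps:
Z(M, W) = -69 + M² (Z(M, W) = M² - 69 = -69 + M²)
(8890 + 1/(-22147 - 5584)) - (-6803 - 19453)/((2273 + Z(D, -38)) + 17979) = (8890 + 1/(-22147 - 5584)) - (-6803 - 19453)/((2273 + (-69 + 70²)) + 17979) = (8890 + 1/(-27731)) - (-26256)/((2273 + (-69 + 4900)) + 17979) = (8890 - 1/27731) - (-26256)/((2273 + 4831) + 17979) = 246528589/27731 - (-26256)/(7104 + 17979) = 246528589/27731 - (-26256)/25083 = 246528589/27731 - 1*(-8752/8361) = 246528589/27731 + 8752/8361 = 2061468234341/231858891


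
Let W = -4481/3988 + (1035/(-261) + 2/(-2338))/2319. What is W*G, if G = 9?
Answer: -1058449247913/104507426324 ≈ -10.128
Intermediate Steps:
W = -352816415971/313522278972 (W = -4481*1/3988 + (1035*(-1/261) + 2*(-1/2338))*(1/2319) = -4481/3988 + (-115/29 - 1/1169)*(1/2319) = -4481/3988 - 134464/33901*1/2319 = -4481/3988 - 134464/78616419 = -352816415971/313522278972 ≈ -1.1253)
W*G = -352816415971/313522278972*9 = -1058449247913/104507426324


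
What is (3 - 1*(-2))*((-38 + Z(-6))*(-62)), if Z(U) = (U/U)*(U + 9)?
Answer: 10850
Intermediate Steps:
Z(U) = 9 + U (Z(U) = 1*(9 + U) = 9 + U)
(3 - 1*(-2))*((-38 + Z(-6))*(-62)) = (3 - 1*(-2))*((-38 + (9 - 6))*(-62)) = (3 + 2)*((-38 + 3)*(-62)) = 5*(-35*(-62)) = 5*2170 = 10850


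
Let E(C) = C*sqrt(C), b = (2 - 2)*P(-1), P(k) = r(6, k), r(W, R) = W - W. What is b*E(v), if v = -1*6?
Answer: 0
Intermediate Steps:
r(W, R) = 0
P(k) = 0
v = -6
b = 0 (b = (2 - 2)*0 = 0*0 = 0)
E(C) = C**(3/2)
b*E(v) = 0*(-6)**(3/2) = 0*(-6*I*sqrt(6)) = 0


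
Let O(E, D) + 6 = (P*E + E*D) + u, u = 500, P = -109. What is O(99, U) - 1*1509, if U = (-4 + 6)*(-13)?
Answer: -14380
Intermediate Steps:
U = -26 (U = 2*(-13) = -26)
O(E, D) = 494 - 109*E + D*E (O(E, D) = -6 + ((-109*E + E*D) + 500) = -6 + ((-109*E + D*E) + 500) = -6 + (500 - 109*E + D*E) = 494 - 109*E + D*E)
O(99, U) - 1*1509 = (494 - 109*99 - 26*99) - 1*1509 = (494 - 10791 - 2574) - 1509 = -12871 - 1509 = -14380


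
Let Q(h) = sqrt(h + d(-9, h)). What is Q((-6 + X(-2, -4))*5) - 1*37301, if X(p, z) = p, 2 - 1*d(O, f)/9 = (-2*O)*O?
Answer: -37301 + 2*sqrt(359) ≈ -37263.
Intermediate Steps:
d(O, f) = 18 + 18*O**2 (d(O, f) = 18 - 9*(-2*O)*O = 18 - (-18)*O**2 = 18 + 18*O**2)
Q(h) = sqrt(1476 + h) (Q(h) = sqrt(h + (18 + 18*(-9)**2)) = sqrt(h + (18 + 18*81)) = sqrt(h + (18 + 1458)) = sqrt(h + 1476) = sqrt(1476 + h))
Q((-6 + X(-2, -4))*5) - 1*37301 = sqrt(1476 + (-6 - 2)*5) - 1*37301 = sqrt(1476 - 8*5) - 37301 = sqrt(1476 - 40) - 37301 = sqrt(1436) - 37301 = 2*sqrt(359) - 37301 = -37301 + 2*sqrt(359)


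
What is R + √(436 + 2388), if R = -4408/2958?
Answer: -76/51 + 2*√706 ≈ 51.651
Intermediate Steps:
R = -76/51 (R = -4408*1/2958 = -76/51 ≈ -1.4902)
R + √(436 + 2388) = -76/51 + √(436 + 2388) = -76/51 + √2824 = -76/51 + 2*√706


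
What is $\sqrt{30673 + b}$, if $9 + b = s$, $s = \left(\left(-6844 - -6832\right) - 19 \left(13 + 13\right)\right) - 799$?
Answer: $\sqrt{29359} \approx 171.34$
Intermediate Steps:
$s = -1305$ ($s = \left(\left(-6844 + 6832\right) - 494\right) - 799 = \left(-12 - 494\right) - 799 = -506 - 799 = -1305$)
$b = -1314$ ($b = -9 - 1305 = -1314$)
$\sqrt{30673 + b} = \sqrt{30673 - 1314} = \sqrt{29359}$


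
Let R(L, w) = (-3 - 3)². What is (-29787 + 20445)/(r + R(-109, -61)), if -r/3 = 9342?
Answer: 519/1555 ≈ 0.33376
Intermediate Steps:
r = -28026 (r = -3*9342 = -28026)
R(L, w) = 36 (R(L, w) = (-6)² = 36)
(-29787 + 20445)/(r + R(-109, -61)) = (-29787 + 20445)/(-28026 + 36) = -9342/(-27990) = -9342*(-1/27990) = 519/1555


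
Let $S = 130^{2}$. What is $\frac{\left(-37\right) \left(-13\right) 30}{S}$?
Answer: $\frac{111}{130} \approx 0.85385$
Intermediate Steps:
$S = 16900$
$\frac{\left(-37\right) \left(-13\right) 30}{S} = \frac{\left(-37\right) \left(-13\right) 30}{16900} = 481 \cdot 30 \cdot \frac{1}{16900} = 14430 \cdot \frac{1}{16900} = \frac{111}{130}$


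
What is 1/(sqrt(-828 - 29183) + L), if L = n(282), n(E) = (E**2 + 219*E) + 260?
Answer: 141542/20034167775 - I*sqrt(30011)/20034167775 ≈ 7.065e-6 - 8.6471e-9*I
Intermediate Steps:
n(E) = 260 + E**2 + 219*E
L = 141542 (L = 260 + 282**2 + 219*282 = 260 + 79524 + 61758 = 141542)
1/(sqrt(-828 - 29183) + L) = 1/(sqrt(-828 - 29183) + 141542) = 1/(sqrt(-30011) + 141542) = 1/(I*sqrt(30011) + 141542) = 1/(141542 + I*sqrt(30011))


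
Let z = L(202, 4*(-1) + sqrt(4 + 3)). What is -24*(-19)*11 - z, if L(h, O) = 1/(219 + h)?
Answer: 2111735/421 ≈ 5016.0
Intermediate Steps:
z = 1/421 (z = 1/(219 + 202) = 1/421 ≈ 0.0023753)
-24*(-19)*11 - z = -24*(-19)*11 - 1*1/421 = 456*11 - 1/421 = 5016 - 1/421 = 2111735/421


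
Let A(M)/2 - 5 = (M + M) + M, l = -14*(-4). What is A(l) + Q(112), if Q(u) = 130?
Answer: 476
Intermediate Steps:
l = 56
A(M) = 10 + 6*M (A(M) = 10 + 2*((M + M) + M) = 10 + 2*(2*M + M) = 10 + 2*(3*M) = 10 + 6*M)
A(l) + Q(112) = (10 + 6*56) + 130 = (10 + 336) + 130 = 346 + 130 = 476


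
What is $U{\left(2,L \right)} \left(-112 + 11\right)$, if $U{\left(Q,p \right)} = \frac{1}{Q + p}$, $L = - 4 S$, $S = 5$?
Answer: $\frac{101}{18} \approx 5.6111$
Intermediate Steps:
$L = -20$ ($L = \left(-4\right) 5 = -20$)
$U{\left(2,L \right)} \left(-112 + 11\right) = \frac{-112 + 11}{2 - 20} = \frac{1}{-18} \left(-101\right) = \left(- \frac{1}{18}\right) \left(-101\right) = \frac{101}{18}$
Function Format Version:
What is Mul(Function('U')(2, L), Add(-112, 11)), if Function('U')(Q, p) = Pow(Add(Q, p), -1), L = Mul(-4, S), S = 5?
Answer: Rational(101, 18) ≈ 5.6111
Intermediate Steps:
L = -20 (L = Mul(-4, 5) = -20)
Mul(Function('U')(2, L), Add(-112, 11)) = Mul(Pow(Add(2, -20), -1), Add(-112, 11)) = Mul(Pow(-18, -1), -101) = Mul(Rational(-1, 18), -101) = Rational(101, 18)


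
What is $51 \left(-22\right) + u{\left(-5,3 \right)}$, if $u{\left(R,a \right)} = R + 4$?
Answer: $-1123$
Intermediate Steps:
$u{\left(R,a \right)} = 4 + R$
$51 \left(-22\right) + u{\left(-5,3 \right)} = 51 \left(-22\right) + \left(4 - 5\right) = -1122 - 1 = -1123$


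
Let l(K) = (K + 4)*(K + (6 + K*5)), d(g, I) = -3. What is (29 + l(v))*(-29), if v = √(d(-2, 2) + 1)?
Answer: -1189 - 870*I*√2 ≈ -1189.0 - 1230.4*I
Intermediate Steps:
v = I*√2 (v = √(-3 + 1) = √(-2) = I*√2 ≈ 1.4142*I)
l(K) = (4 + K)*(6 + 6*K) (l(K) = (4 + K)*(K + (6 + 5*K)) = (4 + K)*(6 + 6*K))
(29 + l(v))*(-29) = (29 + (24 + 6*(I*√2)² + 30*(I*√2)))*(-29) = (29 + (24 + 6*(-2) + 30*I*√2))*(-29) = (29 + (24 - 12 + 30*I*√2))*(-29) = (29 + (12 + 30*I*√2))*(-29) = (41 + 30*I*√2)*(-29) = -1189 - 870*I*√2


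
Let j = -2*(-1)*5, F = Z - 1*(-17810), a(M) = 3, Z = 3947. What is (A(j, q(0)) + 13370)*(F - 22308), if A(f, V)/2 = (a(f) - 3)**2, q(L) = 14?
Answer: -7366870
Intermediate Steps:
F = 21757 (F = 3947 - 1*(-17810) = 3947 + 17810 = 21757)
j = 10 (j = 2*5 = 10)
A(f, V) = 0 (A(f, V) = 2*(3 - 3)**2 = 2*0**2 = 2*0 = 0)
(A(j, q(0)) + 13370)*(F - 22308) = (0 + 13370)*(21757 - 22308) = 13370*(-551) = -7366870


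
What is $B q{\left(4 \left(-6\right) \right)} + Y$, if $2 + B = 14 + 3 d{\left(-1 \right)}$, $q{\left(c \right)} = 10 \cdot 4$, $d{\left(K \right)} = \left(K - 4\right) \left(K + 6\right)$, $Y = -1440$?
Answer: $-3960$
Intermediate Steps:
$d{\left(K \right)} = \left(-4 + K\right) \left(6 + K\right)$
$q{\left(c \right)} = 40$
$B = -63$ ($B = -2 + \left(14 + 3 \left(-24 + \left(-1\right)^{2} + 2 \left(-1\right)\right)\right) = -2 + \left(14 + 3 \left(-24 + 1 - 2\right)\right) = -2 + \left(14 + 3 \left(-25\right)\right) = -2 + \left(14 - 75\right) = -2 - 61 = -63$)
$B q{\left(4 \left(-6\right) \right)} + Y = \left(-63\right) 40 - 1440 = -2520 - 1440 = -3960$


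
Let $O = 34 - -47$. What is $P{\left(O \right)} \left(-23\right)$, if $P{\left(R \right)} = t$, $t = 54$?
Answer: $-1242$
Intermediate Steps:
$O = 81$ ($O = 34 + 47 = 81$)
$P{\left(R \right)} = 54$
$P{\left(O \right)} \left(-23\right) = 54 \left(-23\right) = -1242$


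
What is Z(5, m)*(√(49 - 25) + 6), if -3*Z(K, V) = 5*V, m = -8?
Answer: 80 + 80*√6/3 ≈ 145.32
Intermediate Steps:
Z(K, V) = -5*V/3
Z(5, m)*(√(49 - 25) + 6) = (-5/3*(-8))*(√(49 - 25) + 6) = 40*(√24 + 6)/3 = 40*(2*√6 + 6)/3 = 40*(6 + 2*√6)/3 = 80 + 80*√6/3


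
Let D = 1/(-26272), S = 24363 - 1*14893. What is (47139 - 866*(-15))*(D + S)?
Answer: 14959845003231/26272 ≈ 5.6942e+8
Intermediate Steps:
S = 9470 (S = 24363 - 14893 = 9470)
D = -1/26272 ≈ -3.8063e-5
(47139 - 866*(-15))*(D + S) = (47139 - 866*(-15))*(-1/26272 + 9470) = (47139 + 12990)*(248795839/26272) = 60129*(248795839/26272) = 14959845003231/26272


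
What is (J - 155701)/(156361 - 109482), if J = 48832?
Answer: -15267/6697 ≈ -2.2797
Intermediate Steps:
(J - 155701)/(156361 - 109482) = (48832 - 155701)/(156361 - 109482) = -106869/46879 = -106869*1/46879 = -15267/6697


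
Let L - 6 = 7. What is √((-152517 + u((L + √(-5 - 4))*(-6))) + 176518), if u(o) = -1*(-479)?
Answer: 12*√170 ≈ 156.46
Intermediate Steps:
L = 13 (L = 6 + 7 = 13)
u(o) = 479
√((-152517 + u((L + √(-5 - 4))*(-6))) + 176518) = √((-152517 + 479) + 176518) = √(-152038 + 176518) = √24480 = 12*√170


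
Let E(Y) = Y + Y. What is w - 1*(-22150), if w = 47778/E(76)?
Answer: 1707289/76 ≈ 22464.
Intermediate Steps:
E(Y) = 2*Y
w = 23889/76 (w = 47778/((2*76)) = 47778/152 = 47778*(1/152) = 23889/76 ≈ 314.33)
w - 1*(-22150) = 23889/76 - 1*(-22150) = 23889/76 + 22150 = 1707289/76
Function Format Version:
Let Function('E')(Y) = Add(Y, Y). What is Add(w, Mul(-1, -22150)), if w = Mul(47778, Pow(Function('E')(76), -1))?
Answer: Rational(1707289, 76) ≈ 22464.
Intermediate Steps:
Function('E')(Y) = Mul(2, Y)
w = Rational(23889, 76) (w = Mul(47778, Pow(Mul(2, 76), -1)) = Mul(47778, Pow(152, -1)) = Mul(47778, Rational(1, 152)) = Rational(23889, 76) ≈ 314.33)
Add(w, Mul(-1, -22150)) = Add(Rational(23889, 76), Mul(-1, -22150)) = Add(Rational(23889, 76), 22150) = Rational(1707289, 76)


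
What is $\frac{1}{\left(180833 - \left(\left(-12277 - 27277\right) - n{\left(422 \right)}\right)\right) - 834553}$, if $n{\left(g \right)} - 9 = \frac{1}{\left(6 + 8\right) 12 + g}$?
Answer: $- \frac{590}{362352629} \approx -1.6282 \cdot 10^{-6}$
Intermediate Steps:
$n{\left(g \right)} = 9 + \frac{1}{168 + g}$ ($n{\left(g \right)} = 9 + \frac{1}{\left(6 + 8\right) 12 + g} = 9 + \frac{1}{14 \cdot 12 + g} = 9 + \frac{1}{168 + g}$)
$\frac{1}{\left(180833 - \left(\left(-12277 - 27277\right) - n{\left(422 \right)}\right)\right) - 834553} = \frac{1}{\left(180833 - \left(\left(-12277 - 27277\right) - \frac{1513 + 9 \cdot 422}{168 + 422}\right)\right) - 834553} = \frac{1}{\left(180833 - \left(-39554 - \frac{1513 + 3798}{590}\right)\right) - 834553} = \frac{1}{\left(180833 - \left(-39554 - \frac{1}{590} \cdot 5311\right)\right) - 834553} = \frac{1}{\left(180833 - \left(-39554 - \frac{5311}{590}\right)\right) - 834553} = \frac{1}{\left(180833 - - \frac{23342171}{590}\right) - 834553} = \frac{1}{\left(180833 + \frac{23342171}{590}\right) - 834553} = \frac{1}{\frac{130033641}{590} - 834553} = \frac{1}{- \frac{362352629}{590}} = - \frac{590}{362352629}$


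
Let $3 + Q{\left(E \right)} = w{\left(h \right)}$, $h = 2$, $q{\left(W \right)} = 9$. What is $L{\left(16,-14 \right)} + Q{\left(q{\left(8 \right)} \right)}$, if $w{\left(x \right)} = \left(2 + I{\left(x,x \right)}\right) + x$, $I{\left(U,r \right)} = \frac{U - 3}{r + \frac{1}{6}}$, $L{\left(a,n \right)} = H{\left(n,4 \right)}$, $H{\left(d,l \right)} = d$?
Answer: $- \frac{175}{13} \approx -13.462$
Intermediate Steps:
$L{\left(a,n \right)} = n$
$I{\left(U,r \right)} = \frac{-3 + U}{\frac{1}{6} + r}$ ($I{\left(U,r \right)} = \frac{-3 + U}{r + \frac{1}{6}} = \frac{-3 + U}{\frac{1}{6} + r}$)
$w{\left(x \right)} = 2 + x + \frac{6 \left(-3 + x\right)}{1 + 6 x}$ ($w{\left(x \right)} = \left(2 + \frac{6 \left(-3 + x\right)}{1 + 6 x}\right) + x = 2 + x + \frac{6 \left(-3 + x\right)}{1 + 6 x}$)
$Q{\left(E \right)} = \frac{7}{13}$ ($Q{\left(E \right)} = -3 + \frac{-16 + 6 \cdot 2^{2} + 19 \cdot 2}{1 + 6 \cdot 2} = -3 + \frac{-16 + 6 \cdot 4 + 38}{1 + 12} = -3 + \frac{-16 + 24 + 38}{13} = -3 + \frac{1}{13} \cdot 46 = -3 + \frac{46}{13} = \frac{7}{13}$)
$L{\left(16,-14 \right)} + Q{\left(q{\left(8 \right)} \right)} = -14 + \frac{7}{13} = - \frac{175}{13}$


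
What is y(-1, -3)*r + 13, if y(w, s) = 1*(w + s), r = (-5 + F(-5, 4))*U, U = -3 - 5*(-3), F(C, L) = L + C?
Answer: 301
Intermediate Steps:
F(C, L) = C + L
U = 12 (U = -3 - 1*(-15) = -3 + 15 = 12)
r = -72 (r = (-5 + (-5 + 4))*12 = (-5 - 1)*12 = -6*12 = -72)
y(w, s) = s + w (y(w, s) = 1*(s + w) = s + w)
y(-1, -3)*r + 13 = (-3 - 1)*(-72) + 13 = -4*(-72) + 13 = 288 + 13 = 301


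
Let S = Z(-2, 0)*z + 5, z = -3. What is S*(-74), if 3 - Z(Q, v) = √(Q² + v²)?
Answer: -148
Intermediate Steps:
Z(Q, v) = 3 - √(Q² + v²)
S = 2 (S = (3 - √((-2)² + 0²))*(-3) + 5 = (3 - √(4 + 0))*(-3) + 5 = (3 - √4)*(-3) + 5 = (3 - 1*2)*(-3) + 5 = (3 - 2)*(-3) + 5 = 1*(-3) + 5 = -3 + 5 = 2)
S*(-74) = 2*(-74) = -148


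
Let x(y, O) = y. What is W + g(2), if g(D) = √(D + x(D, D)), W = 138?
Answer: 140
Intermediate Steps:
g(D) = √2*√D (g(D) = √(D + D) = √(2*D) = √2*√D)
W + g(2) = 138 + √2*√2 = 138 + 2 = 140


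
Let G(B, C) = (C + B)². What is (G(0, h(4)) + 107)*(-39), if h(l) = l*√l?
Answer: -6669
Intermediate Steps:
h(l) = l^(3/2)
G(B, C) = (B + C)²
(G(0, h(4)) + 107)*(-39) = ((0 + 4^(3/2))² + 107)*(-39) = ((0 + 8)² + 107)*(-39) = (8² + 107)*(-39) = (64 + 107)*(-39) = 171*(-39) = -6669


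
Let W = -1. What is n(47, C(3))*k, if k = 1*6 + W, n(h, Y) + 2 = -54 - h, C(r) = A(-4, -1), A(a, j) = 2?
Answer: -515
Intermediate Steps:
C(r) = 2
n(h, Y) = -56 - h (n(h, Y) = -2 + (-54 - h) = -56 - h)
k = 5 (k = 1*6 - 1 = 6 - 1 = 5)
n(47, C(3))*k = (-56 - 1*47)*5 = (-56 - 47)*5 = -103*5 = -515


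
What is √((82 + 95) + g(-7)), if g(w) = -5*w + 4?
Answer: 6*√6 ≈ 14.697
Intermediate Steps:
g(w) = 4 - 5*w
√((82 + 95) + g(-7)) = √((82 + 95) + (4 - 5*(-7))) = √(177 + (4 + 35)) = √(177 + 39) = √216 = 6*√6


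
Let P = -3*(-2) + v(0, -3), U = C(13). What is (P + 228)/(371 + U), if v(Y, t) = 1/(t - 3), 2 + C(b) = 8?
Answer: 1403/2262 ≈ 0.62025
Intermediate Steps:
C(b) = 6 (C(b) = -2 + 8 = 6)
U = 6
v(Y, t) = 1/(-3 + t)
P = 35/6 (P = -3*(-2) + 1/(-3 - 3) = 6 + 1/(-6) = 6 - ⅙ = 35/6 ≈ 5.8333)
(P + 228)/(371 + U) = (35/6 + 228)/(371 + 6) = (1403/6)/377 = (1403/6)*(1/377) = 1403/2262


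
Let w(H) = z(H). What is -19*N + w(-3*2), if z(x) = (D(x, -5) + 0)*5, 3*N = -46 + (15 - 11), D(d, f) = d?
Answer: 236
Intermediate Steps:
N = -14 (N = (-46 + (15 - 11))/3 = (-46 + 4)/3 = (⅓)*(-42) = -14)
z(x) = 5*x (z(x) = (x + 0)*5 = x*5 = 5*x)
w(H) = 5*H
-19*N + w(-3*2) = -19*(-14) + 5*(-3*2) = 266 + 5*(-6) = 266 - 30 = 236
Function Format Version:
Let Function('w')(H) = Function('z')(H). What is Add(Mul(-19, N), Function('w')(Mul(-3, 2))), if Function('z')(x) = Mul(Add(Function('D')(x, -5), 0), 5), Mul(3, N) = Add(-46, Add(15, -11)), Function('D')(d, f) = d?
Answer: 236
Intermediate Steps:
N = -14 (N = Mul(Rational(1, 3), Add(-46, Add(15, -11))) = Mul(Rational(1, 3), Add(-46, 4)) = Mul(Rational(1, 3), -42) = -14)
Function('z')(x) = Mul(5, x) (Function('z')(x) = Mul(Add(x, 0), 5) = Mul(x, 5) = Mul(5, x))
Function('w')(H) = Mul(5, H)
Add(Mul(-19, N), Function('w')(Mul(-3, 2))) = Add(Mul(-19, -14), Mul(5, Mul(-3, 2))) = Add(266, Mul(5, -6)) = Add(266, -30) = 236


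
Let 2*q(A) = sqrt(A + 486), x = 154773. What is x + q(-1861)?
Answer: 154773 + 5*I*sqrt(55)/2 ≈ 1.5477e+5 + 18.54*I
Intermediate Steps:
q(A) = sqrt(486 + A)/2 (q(A) = sqrt(A + 486)/2 = sqrt(486 + A)/2)
x + q(-1861) = 154773 + sqrt(486 - 1861)/2 = 154773 + sqrt(-1375)/2 = 154773 + (5*I*sqrt(55))/2 = 154773 + 5*I*sqrt(55)/2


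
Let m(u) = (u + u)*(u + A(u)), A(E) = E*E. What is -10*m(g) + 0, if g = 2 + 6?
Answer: -11520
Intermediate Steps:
A(E) = E²
g = 8
m(u) = 2*u*(u + u²) (m(u) = (u + u)*(u + u²) = (2*u)*(u + u²) = 2*u*(u + u²))
-10*m(g) + 0 = -20*8²*(1 + 8) + 0 = -20*64*9 + 0 = -10*1152 + 0 = -11520 + 0 = -11520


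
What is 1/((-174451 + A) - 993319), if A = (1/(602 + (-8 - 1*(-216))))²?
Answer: -656100/766173896999 ≈ -8.5633e-7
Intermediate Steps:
A = 1/656100 (A = (1/(602 + (-8 + 216)))² = (1/(602 + 208))² = (1/810)² = 1/656100 ≈ 1.5242e-6)
1/((-174451 + A) - 993319) = 1/((-174451 + 1/656100) - 993319) = 1/(-114457301099/656100 - 993319) = 1/(-766173896999/656100) = -656100/766173896999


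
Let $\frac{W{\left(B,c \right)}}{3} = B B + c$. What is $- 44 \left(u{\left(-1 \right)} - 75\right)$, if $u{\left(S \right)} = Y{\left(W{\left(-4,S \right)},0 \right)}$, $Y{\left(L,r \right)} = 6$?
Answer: $3036$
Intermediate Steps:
$W{\left(B,c \right)} = 3 c + 3 B^{2}$ ($W{\left(B,c \right)} = 3 \left(B B + c\right) = 3 \left(B^{2} + c\right) = 3 \left(c + B^{2}\right) = 3 c + 3 B^{2}$)
$u{\left(S \right)} = 6$
$- 44 \left(u{\left(-1 \right)} - 75\right) = - 44 \left(6 - 75\right) = \left(-44\right) \left(-69\right) = 3036$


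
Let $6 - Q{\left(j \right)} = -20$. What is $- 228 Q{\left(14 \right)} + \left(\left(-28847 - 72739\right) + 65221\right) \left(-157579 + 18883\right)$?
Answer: $5043674112$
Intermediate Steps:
$Q{\left(j \right)} = 26$ ($Q{\left(j \right)} = 6 - -20 = 6 + 20 = 26$)
$- 228 Q{\left(14 \right)} + \left(\left(-28847 - 72739\right) + 65221\right) \left(-157579 + 18883\right) = \left(-228\right) 26 + \left(\left(-28847 - 72739\right) + 65221\right) \left(-157579 + 18883\right) = -5928 + \left(-101586 + 65221\right) \left(-138696\right) = -5928 - -5043680040 = -5928 + 5043680040 = 5043674112$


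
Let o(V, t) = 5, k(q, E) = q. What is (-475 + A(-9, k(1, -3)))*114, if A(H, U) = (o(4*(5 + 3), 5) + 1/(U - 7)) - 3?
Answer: -53941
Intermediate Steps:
A(H, U) = 2 + 1/(-7 + U) (A(H, U) = (5 + 1/(U - 7)) - 3 = (5 + 1/(-7 + U)) - 3 = 2 + 1/(-7 + U))
(-475 + A(-9, k(1, -3)))*114 = (-475 + (-13 + 2*1)/(-7 + 1))*114 = (-475 + (-13 + 2)/(-6))*114 = (-475 - ⅙*(-11))*114 = (-475 + 11/6)*114 = -2839/6*114 = -53941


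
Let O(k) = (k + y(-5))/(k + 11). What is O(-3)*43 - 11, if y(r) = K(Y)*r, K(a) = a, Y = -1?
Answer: -¼ ≈ -0.25000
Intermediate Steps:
y(r) = -r
O(k) = (5 + k)/(11 + k) (O(k) = (k - 1*(-5))/(k + 11) = (k + 5)/(11 + k) = (5 + k)/(11 + k))
O(-3)*43 - 11 = ((5 - 3)/(11 - 3))*43 - 11 = (2/8)*43 - 11 = ((⅛)*2)*43 - 11 = (¼)*43 - 11 = 43/4 - 11 = -¼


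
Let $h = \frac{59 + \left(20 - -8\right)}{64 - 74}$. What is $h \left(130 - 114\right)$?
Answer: $- \frac{696}{5} \approx -139.2$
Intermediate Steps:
$h = - \frac{87}{10}$ ($h = \frac{59 + \left(20 + 8\right)}{-10} = \left(59 + 28\right) \left(- \frac{1}{10}\right) = 87 \left(- \frac{1}{10}\right) = - \frac{87}{10} \approx -8.7$)
$h \left(130 - 114\right) = - \frac{87 \left(130 - 114\right)}{10} = \left(- \frac{87}{10}\right) 16 = - \frac{696}{5}$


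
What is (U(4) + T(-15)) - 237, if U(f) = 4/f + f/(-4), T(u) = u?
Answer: -252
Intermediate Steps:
U(f) = 4/f - f/4 (U(f) = 4/f + f*(-¼) = 4/f - f/4)
(U(4) + T(-15)) - 237 = ((4/4 - ¼*4) - 15) - 237 = ((4*(¼) - 1) - 15) - 237 = ((1 - 1) - 15) - 237 = (0 - 15) - 237 = -15 - 237 = -252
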